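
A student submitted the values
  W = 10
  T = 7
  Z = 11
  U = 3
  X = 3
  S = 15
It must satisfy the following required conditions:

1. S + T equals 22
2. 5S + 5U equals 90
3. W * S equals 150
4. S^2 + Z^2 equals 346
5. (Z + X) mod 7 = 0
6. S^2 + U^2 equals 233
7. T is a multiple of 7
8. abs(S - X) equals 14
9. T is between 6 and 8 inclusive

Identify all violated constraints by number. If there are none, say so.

1. S + T = 15 + 7 = 22 — holds.
2. 5S + 5U = 5(15) + 5(3) = 90 — holds.
3. W * S = 10 * 15 = 150 — holds.
4. S^2 + Z^2 = 15^2 + 11^2 = 225 + 121 = 346 — holds.
5. Z + X = 14; 14 mod 7 = 0 — holds.
6. S^2 + U^2 = 15^2 + 3^2 = 225 + 9 = 234, not 233 — does not hold.
7. 7 / 7 = 1, so 7 divides 7 — holds.
8. abs(15 - 3) = 12, not 14 — does not hold.
9. T = 7 lies in [6, 8] — holds.

The assignment fails constraints 6 and 8.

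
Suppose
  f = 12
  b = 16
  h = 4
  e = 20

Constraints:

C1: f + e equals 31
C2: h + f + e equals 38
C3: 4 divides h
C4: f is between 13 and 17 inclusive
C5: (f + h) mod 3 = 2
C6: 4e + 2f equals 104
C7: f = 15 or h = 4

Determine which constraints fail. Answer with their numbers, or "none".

Violated: 1, 2, 4, 5.

C1: f + e = 12 + 20 = 32, not 31  FAIL
C2: h + f + e = 4 + 12 + 20 = 36, not 38  FAIL
C3: 4 / 4 = 1, so 4 divides 4  OK
C4: f = 12 is outside [13, 17]  FAIL
C5: f + h = 16; 16 mod 3 = 1, not 2  FAIL
C6: 4e + 2f = 4(20) + 2(12) = 104  OK
C7: f = 12 ≠ 15, but h = 4 = 4 (second disjunct)  OK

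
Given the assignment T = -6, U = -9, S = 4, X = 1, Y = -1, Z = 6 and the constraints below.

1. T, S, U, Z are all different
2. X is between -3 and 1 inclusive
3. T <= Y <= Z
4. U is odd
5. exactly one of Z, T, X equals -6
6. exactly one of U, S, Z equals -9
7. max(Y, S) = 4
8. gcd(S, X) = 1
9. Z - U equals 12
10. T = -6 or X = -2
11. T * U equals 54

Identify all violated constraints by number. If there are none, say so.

1. values -6, 4, -9, 6 are pairwise distinct  yes
2. X = 1 lies in [-3, 1]  yes
3. values -6 <= -1 <= 6  yes
4. U = -9 is odd  yes
5. Z=6, T=-6, X=1; 1 of them equals -6  yes
6. U=-9, S=4, Z=6; 1 of them equals -9  yes
7. max(-1, 4) = 4  yes
8. gcd(4, 1) = 1  yes
9. Z - U = 6 - (-9) = 15, not 12  no
10. T = -6 = -6 (first disjunct)  yes
11. T * U = -6 * (-9) = 54  yes

Constraint 9 does not hold.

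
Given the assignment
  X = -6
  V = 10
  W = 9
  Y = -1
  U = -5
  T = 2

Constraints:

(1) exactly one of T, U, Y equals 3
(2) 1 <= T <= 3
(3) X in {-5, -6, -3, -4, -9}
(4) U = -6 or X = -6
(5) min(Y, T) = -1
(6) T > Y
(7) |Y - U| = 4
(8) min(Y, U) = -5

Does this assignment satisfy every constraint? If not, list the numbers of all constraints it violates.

Constraint 1 does not hold.

(1) T=2, U=-5, Y=-1; 0 of them equal 3, not exactly one — fails.
(2) T = 2 lies in [1, 3] — holds.
(3) X = -6 is in {-5, -6, -3, -4, -9} — holds.
(4) U = -5 ≠ -6, but X = -6 = -6 (second disjunct) — holds.
(5) min(-1, 2) = -1 — holds.
(6) T = 2, Y = -1; 2 > -1 — holds.
(7) |-1 - (-5)| = 4 — holds.
(8) min(-1, -5) = -5 — holds.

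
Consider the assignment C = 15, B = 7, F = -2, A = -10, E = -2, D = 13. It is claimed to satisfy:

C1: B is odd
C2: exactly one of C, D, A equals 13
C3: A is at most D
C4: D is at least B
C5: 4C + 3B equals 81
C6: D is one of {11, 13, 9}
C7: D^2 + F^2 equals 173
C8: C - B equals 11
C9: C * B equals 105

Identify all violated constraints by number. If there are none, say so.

Constraint 8 is violated.

C1: B = 7 is odd — holds.
C2: C=15, D=13, A=-10; 1 of them equals 13 — holds.
C3: A = -10, D = 13; -10 ≤ 13 — holds.
C4: D = 13, B = 7; 13 ≥ 7 — holds.
C5: 4C + 3B = 4(15) + 3(7) = 81 — holds.
C6: D = 13 is in {11, 13, 9} — holds.
C7: D^2 + F^2 = 13^2 + (-2)^2 = 169 + 4 = 173 — holds.
C8: C - B = 15 - 7 = 8, not 11 — fails.
C9: C * B = 15 * 7 = 105 — holds.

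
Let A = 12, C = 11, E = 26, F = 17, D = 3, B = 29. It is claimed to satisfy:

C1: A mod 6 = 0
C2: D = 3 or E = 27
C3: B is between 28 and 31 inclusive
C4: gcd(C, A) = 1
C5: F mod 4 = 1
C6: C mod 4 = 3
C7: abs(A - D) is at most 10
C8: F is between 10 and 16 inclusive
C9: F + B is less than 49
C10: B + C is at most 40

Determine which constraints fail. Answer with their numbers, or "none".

C1: 12 mod 6 = 0 — holds.
C2: D = 3 = 3 (first disjunct) — holds.
C3: B = 29 lies in [28, 31] — holds.
C4: gcd(11, 12) = 1 — holds.
C5: 17 mod 4 = 1 — holds.
C6: 11 mod 4 = 3 — holds.
C7: abs(12 - 3) = 9; 9 ≤ 10 — holds.
C8: F = 17 is outside [10, 16] — does not hold.
C9: F + B = 17 + 29 = 46; 46 < 49 — holds.
C10: B + C = 29 + 11 = 40; 40 ≤ 40 — holds.

Constraint 8 does not hold.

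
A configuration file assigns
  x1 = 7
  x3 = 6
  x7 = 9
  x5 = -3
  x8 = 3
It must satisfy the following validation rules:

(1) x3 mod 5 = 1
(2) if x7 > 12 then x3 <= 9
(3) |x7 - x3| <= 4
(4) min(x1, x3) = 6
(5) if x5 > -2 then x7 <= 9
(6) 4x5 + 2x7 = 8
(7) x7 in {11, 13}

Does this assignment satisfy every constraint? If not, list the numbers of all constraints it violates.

(1) 6 mod 5 = 1  holds
(2) x7 = 9, not > 12; antecedent false, conditional vacuously true  holds
(3) |9 - 6| = 3; 3 ≤ 4  holds
(4) min(7, 6) = 6  holds
(5) x5 = -3, not > -2; antecedent false, conditional vacuously true  holds
(6) 4x5 + 2x7 = 4(-3) + 2(9) = 6, not 8  fails
(7) x7 = 9 is not in {11, 13}  fails

Constraints 6 and 7 are violated.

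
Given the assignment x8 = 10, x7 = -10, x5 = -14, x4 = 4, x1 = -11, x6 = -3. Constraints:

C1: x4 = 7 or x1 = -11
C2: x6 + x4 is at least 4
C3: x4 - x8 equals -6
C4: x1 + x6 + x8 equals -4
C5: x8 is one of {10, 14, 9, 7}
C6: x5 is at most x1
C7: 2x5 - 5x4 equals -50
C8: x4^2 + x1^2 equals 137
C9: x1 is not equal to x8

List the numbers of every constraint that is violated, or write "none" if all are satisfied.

C1: x4 = 4 ≠ 7, but x1 = -11 = -11 (second disjunct) — holds.
C2: x6 + x4 = -3 + 4 = 1; 1 < 4, bound 4 not met — does not hold.
C3: x4 - x8 = 4 - 10 = -6 — holds.
C4: x1 + x6 + x8 = -11 + (-3) + 10 = -4 — holds.
C5: x8 = 10 is in {10, 14, 9, 7} — holds.
C6: x5 = -14, x1 = -11; -14 ≤ -11 — holds.
C7: 2x5 - 5x4 = 2(-14) - 5(4) = -48, not -50 — does not hold.
C8: x4^2 + x1^2 = 4^2 + (-11)^2 = 16 + 121 = 137 — holds.
C9: x1 = -11, x8 = 10; distinct — holds.

Constraints 2 and 7 are violated.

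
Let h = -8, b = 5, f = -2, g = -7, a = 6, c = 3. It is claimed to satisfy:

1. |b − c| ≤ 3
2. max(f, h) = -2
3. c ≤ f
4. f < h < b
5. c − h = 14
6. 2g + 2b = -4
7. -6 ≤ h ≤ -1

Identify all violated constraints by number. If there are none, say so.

Constraints 3, 4, 5, 7 are violated.

1. |5 − 3| = 2; 2 ≤ 3 — holds.
2. max(-2, -8) = -2 — holds.
3. c = 3, f = -2; 3 > -2 (want ≤) — fails.
4. values -2, -8, 5; f = -2 is not < h = -8 — fails.
5. c − h = 3 − (-8) = 11, not 14 — fails.
6. 2g + 2b = 2(-7) + 2(5) = -4 — holds.
7. h = -8 is outside [-6, -1] — fails.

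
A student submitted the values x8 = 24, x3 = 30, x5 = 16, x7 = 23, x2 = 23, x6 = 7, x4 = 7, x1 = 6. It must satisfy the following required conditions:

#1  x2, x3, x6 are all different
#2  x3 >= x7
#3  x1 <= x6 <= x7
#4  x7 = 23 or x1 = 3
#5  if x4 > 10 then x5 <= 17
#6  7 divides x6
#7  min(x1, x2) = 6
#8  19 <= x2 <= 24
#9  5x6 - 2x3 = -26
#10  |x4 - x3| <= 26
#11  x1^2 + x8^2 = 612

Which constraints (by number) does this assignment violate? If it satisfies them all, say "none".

Constraint 9 does not hold.

#1 values 23, 30, 7 are pairwise distinct — holds.
#2 x3 = 30, x7 = 23; 30 ≥ 23 — holds.
#3 values 6 <= 7 <= 23 — holds.
#4 x7 = 23 = 23 (first disjunct) — holds.
#5 x4 = 7, not > 10; antecedent false, conditional vacuously true — holds.
#6 7 / 7 = 1, so 7 divides 7 — holds.
#7 min(6, 23) = 6 — holds.
#8 x2 = 23 lies in [19, 24] — holds.
#9 5x6 - 2x3 = 5(7) - 2(30) = -25, not -26 — does not hold.
#10 |7 - 30| = 23; 23 ≤ 26 — holds.
#11 x1^2 + x8^2 = 6^2 + 24^2 = 36 + 576 = 612 — holds.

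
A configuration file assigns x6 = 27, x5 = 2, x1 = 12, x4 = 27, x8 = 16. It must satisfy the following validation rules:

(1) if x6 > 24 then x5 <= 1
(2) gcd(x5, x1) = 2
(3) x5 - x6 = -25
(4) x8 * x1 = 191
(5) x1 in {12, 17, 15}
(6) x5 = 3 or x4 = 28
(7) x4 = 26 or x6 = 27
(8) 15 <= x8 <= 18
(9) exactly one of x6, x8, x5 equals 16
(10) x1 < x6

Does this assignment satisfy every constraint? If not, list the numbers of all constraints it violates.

(1) x6 = 27 > 24, so we need x5 ≤ 1; but x5 = 2 > 1 — violated.
(2) gcd(2, 12) = 2 — satisfied.
(3) x5 - x6 = 2 - 27 = -25 — satisfied.
(4) x8 * x1 = 16 * 12 = 192, not 191 — violated.
(5) x1 = 12 is in {12, 17, 15} — satisfied.
(6) x5 = 2 ≠ 3 and x4 = 27 ≠ 28; both disjuncts false — violated.
(7) x4 = 27 ≠ 26, but x6 = 27 = 27 (second disjunct) — satisfied.
(8) x8 = 16 lies in [15, 18] — satisfied.
(9) x6=27, x8=16, x5=2; 1 of them equals 16 — satisfied.
(10) x1 = 12, x6 = 27; 12 < 27 — satisfied.

No — constraints 1, 4, and 6 are not satisfied.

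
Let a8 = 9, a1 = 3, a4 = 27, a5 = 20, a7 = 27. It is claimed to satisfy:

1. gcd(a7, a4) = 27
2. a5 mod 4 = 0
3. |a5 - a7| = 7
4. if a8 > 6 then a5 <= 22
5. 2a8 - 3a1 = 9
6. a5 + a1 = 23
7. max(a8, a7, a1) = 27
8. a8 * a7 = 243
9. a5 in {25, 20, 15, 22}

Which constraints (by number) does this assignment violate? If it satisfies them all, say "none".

The assignment satisfies every constraint.

1. gcd(27, 27) = 27 — holds.
2. 20 mod 4 = 0 — holds.
3. |20 - 27| = 7 — holds.
4. a8 = 9 > 6, so we need a5 ≤ 22; a5 = 20 ≤ 22 — holds.
5. 2a8 - 3a1 = 2(9) - 3(3) = 9 — holds.
6. a5 + a1 = 20 + 3 = 23 — holds.
7. max(9, 27, 3) = 27 — holds.
8. a8 * a7 = 9 * 27 = 243 — holds.
9. a5 = 20 is in {25, 20, 15, 22} — holds.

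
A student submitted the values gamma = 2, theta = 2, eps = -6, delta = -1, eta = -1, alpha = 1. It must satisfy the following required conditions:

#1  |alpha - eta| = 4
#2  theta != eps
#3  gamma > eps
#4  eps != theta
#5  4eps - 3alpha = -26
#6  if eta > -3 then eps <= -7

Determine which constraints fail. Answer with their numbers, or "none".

#1 |1 - (-1)| = 2, not 4  ✘
#2 theta = 2, eps = -6; distinct  ✔
#3 gamma = 2, eps = -6; 2 > -6  ✔
#4 eps = -6, theta = 2; distinct  ✔
#5 4eps - 3alpha = 4(-6) - 3(1) = -27, not -26  ✘
#6 eta = -1 > -3, so we need eps ≤ -7; but eps = -6 > -7  ✘

The assignment fails constraints 1, 5, and 6.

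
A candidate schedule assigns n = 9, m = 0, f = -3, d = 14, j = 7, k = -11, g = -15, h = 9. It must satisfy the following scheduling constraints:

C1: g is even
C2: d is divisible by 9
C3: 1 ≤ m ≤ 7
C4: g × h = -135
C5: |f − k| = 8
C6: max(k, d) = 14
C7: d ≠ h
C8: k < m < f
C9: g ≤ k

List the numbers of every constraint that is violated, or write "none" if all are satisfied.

Constraints 1, 2, 3, and 8 are violated.

C1: g = -15 is odd — violated.
C2: 14 = 9×1 + 5, so 9 does not divide 14 — violated.
C3: m = 0 is outside [1, 7] — violated.
C4: g × h = -15 × 9 = -135 — OK.
C5: |-3 − (-11)| = 8 — OK.
C6: max(-11, 14) = 14 — OK.
C7: d = 14, h = 9; distinct — OK.
C8: values -11, 0, -3; m = 0 is not < f = -3 — violated.
C9: g = -15, k = -11; -15 ≤ -11 — OK.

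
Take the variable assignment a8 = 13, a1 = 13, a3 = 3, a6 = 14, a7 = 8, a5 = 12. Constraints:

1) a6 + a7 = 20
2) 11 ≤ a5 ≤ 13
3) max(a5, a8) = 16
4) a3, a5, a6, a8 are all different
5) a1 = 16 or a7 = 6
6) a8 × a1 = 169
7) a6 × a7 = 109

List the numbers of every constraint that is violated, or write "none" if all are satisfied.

Constraints 1, 3, 5, and 7 are violated.

1) a6 + a7 = 14 + 8 = 22, not 20  FAIL
2) a5 = 12 lies in [11, 13]  OK
3) max(12, 13) = 13, not 16  FAIL
4) values 3, 12, 14, 13 are pairwise distinct  OK
5) a1 = 13 ≠ 16 and a7 = 8 ≠ 6; both disjuncts false  FAIL
6) a8 × a1 = 13 × 13 = 169  OK
7) a6 × a7 = 14 × 8 = 112, not 109  FAIL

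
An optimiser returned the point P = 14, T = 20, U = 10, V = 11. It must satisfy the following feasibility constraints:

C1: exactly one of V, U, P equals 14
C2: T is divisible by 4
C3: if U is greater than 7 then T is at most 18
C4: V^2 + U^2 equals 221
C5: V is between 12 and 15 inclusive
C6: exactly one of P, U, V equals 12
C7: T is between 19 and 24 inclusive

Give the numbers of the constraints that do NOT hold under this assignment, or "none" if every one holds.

C1: V=11, U=10, P=14; 1 of them equals 14  holds
C2: 20 / 4 = 5, so 4 divides 20  holds
C3: U = 10 > 7, so we need T ≤ 18; but T = 20 > 18  fails
C4: V^2 + U^2 = 11^2 + 10^2 = 121 + 100 = 221  holds
C5: V = 11 is outside [12, 15]  fails
C6: P=14, U=10, V=11; 0 of them equal 12, not exactly one  fails
C7: T = 20 lies in [19, 24]  holds

Constraints 3, 5, and 6 are violated.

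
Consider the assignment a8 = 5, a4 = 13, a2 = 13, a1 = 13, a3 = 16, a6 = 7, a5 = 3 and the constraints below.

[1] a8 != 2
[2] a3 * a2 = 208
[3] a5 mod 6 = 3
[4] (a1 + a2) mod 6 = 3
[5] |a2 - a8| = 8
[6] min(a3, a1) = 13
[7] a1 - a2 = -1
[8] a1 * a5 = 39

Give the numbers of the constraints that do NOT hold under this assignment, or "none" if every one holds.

Constraints 4 and 7 are violated.

[1] a8 = 5, and 5 ≠ 2  OK
[2] a3 * a2 = 16 * 13 = 208  OK
[3] 3 mod 6 = 3  OK
[4] a1 + a2 = 26; 26 mod 6 = 2, not 3  FAIL
[5] |13 - 5| = 8  OK
[6] min(16, 13) = 13  OK
[7] a1 - a2 = 13 - 13 = 0, not -1  FAIL
[8] a1 * a5 = 13 * 3 = 39  OK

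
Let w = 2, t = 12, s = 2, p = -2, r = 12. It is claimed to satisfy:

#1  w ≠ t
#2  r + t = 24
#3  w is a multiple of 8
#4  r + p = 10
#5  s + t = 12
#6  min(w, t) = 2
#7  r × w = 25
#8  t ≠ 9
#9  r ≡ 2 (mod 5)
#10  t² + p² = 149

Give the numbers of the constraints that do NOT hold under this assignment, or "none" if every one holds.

#1 w = 2, t = 12; distinct  holds
#2 r + t = 12 + 12 = 24  holds
#3 2 = 8×0 + 2, so 8 does not divide 2  fails
#4 r + p = 12 + (-2) = 10  holds
#5 s + t = 2 + 12 = 14, not 12  fails
#6 min(2, 12) = 2  holds
#7 r × w = 12 × 2 = 24, not 25  fails
#8 t = 12, and 12 ≠ 9  holds
#9 12 mod 5 = 2  holds
#10 t² + p² = 12² + (-2)² = 144 + 4 = 148, not 149  fails

Violated: 3, 5, 7, 10.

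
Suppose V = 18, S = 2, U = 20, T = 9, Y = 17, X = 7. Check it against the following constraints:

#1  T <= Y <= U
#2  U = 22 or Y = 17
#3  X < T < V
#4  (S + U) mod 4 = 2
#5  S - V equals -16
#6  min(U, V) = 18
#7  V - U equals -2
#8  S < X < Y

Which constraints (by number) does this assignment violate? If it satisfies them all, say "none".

#1 values 9 <= 17 <= 20  holds
#2 U = 20 ≠ 22, but Y = 17 = 17 (second disjunct)  holds
#3 values 7 < 9 < 18  holds
#4 S + U = 22; 22 mod 4 = 2  holds
#5 S - V = 2 - 18 = -16  holds
#6 min(20, 18) = 18  holds
#7 V - U = 18 - 20 = -2  holds
#8 values 2 < 7 < 17  holds

All constraints are satisfied.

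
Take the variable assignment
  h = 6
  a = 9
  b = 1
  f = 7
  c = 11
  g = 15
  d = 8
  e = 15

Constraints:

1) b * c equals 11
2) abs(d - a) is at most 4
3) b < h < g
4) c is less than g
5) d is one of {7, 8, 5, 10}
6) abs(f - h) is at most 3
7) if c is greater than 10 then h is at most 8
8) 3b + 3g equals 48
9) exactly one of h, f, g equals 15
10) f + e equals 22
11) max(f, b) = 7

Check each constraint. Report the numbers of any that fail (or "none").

All constraints are satisfied.

1) b * c = 1 * 11 = 11 — holds.
2) abs(8 - 9) = 1; 1 ≤ 4 — holds.
3) values 1 < 6 < 15 — holds.
4) c = 11, g = 15; 11 < 15 — holds.
5) d = 8 is in {7, 8, 5, 10} — holds.
6) abs(7 - 6) = 1; 1 ≤ 3 — holds.
7) c = 11 > 10, so we need h ≤ 8; h = 6 ≤ 8 — holds.
8) 3b + 3g = 3(1) + 3(15) = 48 — holds.
9) h=6, f=7, g=15; 1 of them equals 15 — holds.
10) f + e = 7 + 15 = 22 — holds.
11) max(7, 1) = 7 — holds.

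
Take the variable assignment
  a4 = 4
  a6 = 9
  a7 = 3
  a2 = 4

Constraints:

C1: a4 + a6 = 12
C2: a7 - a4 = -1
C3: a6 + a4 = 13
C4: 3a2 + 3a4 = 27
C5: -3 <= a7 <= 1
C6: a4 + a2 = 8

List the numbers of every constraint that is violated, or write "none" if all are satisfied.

C1: a4 + a6 = 4 + 9 = 13, not 12  FAIL
C2: a7 - a4 = 3 - 4 = -1  OK
C3: a6 + a4 = 9 + 4 = 13  OK
C4: 3a2 + 3a4 = 3(4) + 3(4) = 24, not 27  FAIL
C5: a7 = 3 is outside [-3, 1]  FAIL
C6: a4 + a2 = 4 + 4 = 8  OK

The assignment fails constraints 1, 4, and 5.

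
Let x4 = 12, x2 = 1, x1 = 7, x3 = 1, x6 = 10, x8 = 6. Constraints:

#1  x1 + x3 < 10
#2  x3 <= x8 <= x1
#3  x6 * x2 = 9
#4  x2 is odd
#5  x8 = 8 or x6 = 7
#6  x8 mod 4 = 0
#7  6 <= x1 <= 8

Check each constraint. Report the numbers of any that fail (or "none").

#1 x1 + x3 = 7 + 1 = 8; 8 < 10 — holds.
#2 values 1 <= 6 <= 7 — holds.
#3 x6 * x2 = 10 * 1 = 10, not 9 — fails.
#4 x2 = 1 is odd — holds.
#5 x8 = 6 ≠ 8 and x6 = 10 ≠ 7; both disjuncts false — fails.
#6 6 mod 4 = 2, not 0 — fails.
#7 x1 = 7 lies in [6, 8] — holds.

Constraints 3, 5, 6 do not hold.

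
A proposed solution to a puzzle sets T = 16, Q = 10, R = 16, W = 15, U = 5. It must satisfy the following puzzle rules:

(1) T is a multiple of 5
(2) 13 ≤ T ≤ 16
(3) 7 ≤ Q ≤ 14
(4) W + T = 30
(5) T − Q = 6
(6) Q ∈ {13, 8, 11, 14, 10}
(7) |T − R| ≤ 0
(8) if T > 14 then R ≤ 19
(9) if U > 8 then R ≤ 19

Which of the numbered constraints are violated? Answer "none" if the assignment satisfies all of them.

Constraints 1 and 4 do not hold.

(1) 16 = 5×3 + 1, so 5 does not divide 16  false
(2) T = 16 lies in [13, 16]  true
(3) Q = 10 lies in [7, 14]  true
(4) W + T = 15 + 16 = 31, not 30  false
(5) T − Q = 16 − 10 = 6  true
(6) Q = 10 is in {13, 8, 11, 14, 10}  true
(7) |16 − 16| = 0; 0 ≤ 0  true
(8) T = 16 > 14, so we need R ≤ 19; R = 16 ≤ 19  true
(9) U = 5, not > 8; antecedent false, conditional vacuously true  true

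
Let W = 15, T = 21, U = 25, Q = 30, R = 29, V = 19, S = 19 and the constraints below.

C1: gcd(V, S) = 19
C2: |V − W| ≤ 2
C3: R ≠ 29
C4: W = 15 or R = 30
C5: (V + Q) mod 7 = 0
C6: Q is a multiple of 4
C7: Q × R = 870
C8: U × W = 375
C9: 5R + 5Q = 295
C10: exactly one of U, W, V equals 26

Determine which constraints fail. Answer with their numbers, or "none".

C1: gcd(19, 19) = 19 — holds.
C2: |19 − 15| = 4; 4 > 2, exceeds bound 2 — does not hold.
C3: R = 29, but 29 is required to differ — does not hold.
C4: W = 15 = 15 (first disjunct) — holds.
C5: V + Q = 49; 49 mod 7 = 0 — holds.
C6: 30 = 4×7 + 2, so 4 does not divide 30 — does not hold.
C7: Q × R = 30 × 29 = 870 — holds.
C8: U × W = 25 × 15 = 375 — holds.
C9: 5R + 5Q = 5(29) + 5(30) = 295 — holds.
C10: U=25, W=15, V=19; 0 of them equal 26, not exactly one — does not hold.

Constraints 2, 3, 6, 10 do not hold.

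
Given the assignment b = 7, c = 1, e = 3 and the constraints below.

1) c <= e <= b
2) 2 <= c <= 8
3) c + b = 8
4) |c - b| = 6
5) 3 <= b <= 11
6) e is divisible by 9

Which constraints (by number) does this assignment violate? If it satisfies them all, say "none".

1) values 1 <= 3 <= 7 — holds.
2) c = 1 is outside [2, 8] — does not hold.
3) c + b = 1 + 7 = 8 — holds.
4) |1 - 7| = 6 — holds.
5) b = 7 lies in [3, 11] — holds.
6) 3 = 9*0 + 3, so 9 does not divide 3 — does not hold.

Constraints 2 and 6 do not hold.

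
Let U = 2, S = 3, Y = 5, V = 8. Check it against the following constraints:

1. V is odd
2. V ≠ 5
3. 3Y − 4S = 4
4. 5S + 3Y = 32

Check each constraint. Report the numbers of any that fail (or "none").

Constraints 1, 3, and 4 are violated.

1. V = 8 is even  FAIL
2. V = 8, and 8 ≠ 5  OK
3. 3Y − 4S = 3(5) − 4(3) = 3, not 4  FAIL
4. 5S + 3Y = 5(3) + 3(5) = 30, not 32  FAIL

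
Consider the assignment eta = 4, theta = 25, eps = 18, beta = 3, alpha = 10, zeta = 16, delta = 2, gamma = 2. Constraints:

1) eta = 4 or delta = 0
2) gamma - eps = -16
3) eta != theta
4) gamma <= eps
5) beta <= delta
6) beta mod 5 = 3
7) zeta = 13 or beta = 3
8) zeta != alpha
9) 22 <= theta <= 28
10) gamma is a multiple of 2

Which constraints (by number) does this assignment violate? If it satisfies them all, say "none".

1) eta = 4 = 4 (first disjunct) — holds.
2) gamma - eps = 2 - 18 = -16 — holds.
3) eta = 4, theta = 25; distinct — holds.
4) gamma = 2, eps = 18; 2 ≤ 18 — holds.
5) beta = 3, delta = 2; 3 > 2 (want ≤) — does not hold.
6) 3 mod 5 = 3 — holds.
7) zeta = 16 ≠ 13, but beta = 3 = 3 (second disjunct) — holds.
8) zeta = 16, alpha = 10; distinct — holds.
9) theta = 25 lies in [22, 28] — holds.
10) 2 / 2 = 1, so 2 divides 2 — holds.

The assignment fails constraint 5.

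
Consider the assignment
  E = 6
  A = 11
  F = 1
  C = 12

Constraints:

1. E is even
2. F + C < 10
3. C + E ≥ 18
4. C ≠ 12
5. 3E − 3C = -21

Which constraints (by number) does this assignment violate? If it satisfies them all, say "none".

1. E = 6 is even  ✓
2. F + C = 1 + 12 = 13; 13 ≥ 10, bound 10 not met  ✗
3. C + E = 12 + 6 = 18; 18 ≥ 18  ✓
4. C = 12, but 12 is required to differ  ✗
5. 3E − 3C = 3(6) − 3(12) = -18, not -21  ✗

The assignment fails constraints 2, 4, and 5.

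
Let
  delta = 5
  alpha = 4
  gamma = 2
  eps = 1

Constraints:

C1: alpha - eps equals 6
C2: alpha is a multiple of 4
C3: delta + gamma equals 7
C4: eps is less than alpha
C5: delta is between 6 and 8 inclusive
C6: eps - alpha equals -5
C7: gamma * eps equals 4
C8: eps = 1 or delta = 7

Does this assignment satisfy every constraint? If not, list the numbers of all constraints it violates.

C1: alpha - eps = 4 - 1 = 3, not 6  false
C2: 4 / 4 = 1, so 4 divides 4  true
C3: delta + gamma = 5 + 2 = 7  true
C4: eps = 1, alpha = 4; 1 < 4  true
C5: delta = 5 is outside [6, 8]  false
C6: eps - alpha = 1 - 4 = -3, not -5  false
C7: gamma * eps = 2 * 1 = 2, not 4  false
C8: eps = 1 = 1 (first disjunct)  true

Constraints 1, 5, 6, 7 do not hold.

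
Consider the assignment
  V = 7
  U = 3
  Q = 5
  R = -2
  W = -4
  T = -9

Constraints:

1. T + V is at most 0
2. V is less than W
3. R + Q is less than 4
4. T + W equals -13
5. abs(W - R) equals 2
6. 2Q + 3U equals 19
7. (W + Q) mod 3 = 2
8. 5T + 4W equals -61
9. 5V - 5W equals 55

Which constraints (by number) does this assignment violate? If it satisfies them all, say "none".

No — constraints 2, 7 are not satisfied.

1. T + V = -9 + 7 = -2; -2 ≤ 0 — holds.
2. V = 7, W = -4; 7 ≥ -4 (want <) — does not hold.
3. R + Q = -2 + 5 = 3; 3 < 4 — holds.
4. T + W = -9 + (-4) = -13 — holds.
5. abs(-4 - (-2)) = 2 — holds.
6. 2Q + 3U = 2(5) + 3(3) = 19 — holds.
7. W + Q = 1; 1 mod 3 = 1, not 2 — does not hold.
8. 5T + 4W = 5(-9) + 4(-4) = -61 — holds.
9. 5V - 5W = 5(7) - 5(-4) = 55 — holds.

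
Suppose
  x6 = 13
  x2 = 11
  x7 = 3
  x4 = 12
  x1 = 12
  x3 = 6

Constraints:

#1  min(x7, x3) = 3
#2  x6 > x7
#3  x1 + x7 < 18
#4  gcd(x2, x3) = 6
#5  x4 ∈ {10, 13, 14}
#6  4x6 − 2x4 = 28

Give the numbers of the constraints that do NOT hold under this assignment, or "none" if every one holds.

#1 min(3, 6) = 3 — holds.
#2 x6 = 13, x7 = 3; 13 > 3 — holds.
#3 x1 + x7 = 12 + 3 = 15; 15 < 18 — holds.
#4 gcd(11, 6) = 1, not 6 — fails.
#5 x4 = 12 is not in {10, 13, 14} — fails.
#6 4x6 − 2x4 = 4(13) − 2(12) = 28 — holds.

Constraints 4, 5 do not hold.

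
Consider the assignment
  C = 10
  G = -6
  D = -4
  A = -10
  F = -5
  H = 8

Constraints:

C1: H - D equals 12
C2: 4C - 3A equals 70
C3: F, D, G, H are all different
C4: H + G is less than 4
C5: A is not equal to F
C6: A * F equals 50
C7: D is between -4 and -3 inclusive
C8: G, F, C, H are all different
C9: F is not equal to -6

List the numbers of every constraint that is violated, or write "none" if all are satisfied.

The assignment satisfies every constraint.

C1: H - D = 8 - (-4) = 12 — holds.
C2: 4C - 3A = 4(10) - 3(-10) = 70 — holds.
C3: values -5, -4, -6, 8 are pairwise distinct — holds.
C4: H + G = 8 + (-6) = 2; 2 < 4 — holds.
C5: A = -10, F = -5; distinct — holds.
C6: A * F = -10 * (-5) = 50 — holds.
C7: D = -4 lies in [-4, -3] — holds.
C8: values -6, -5, 10, 8 are pairwise distinct — holds.
C9: F = -5, and -5 ≠ -6 — holds.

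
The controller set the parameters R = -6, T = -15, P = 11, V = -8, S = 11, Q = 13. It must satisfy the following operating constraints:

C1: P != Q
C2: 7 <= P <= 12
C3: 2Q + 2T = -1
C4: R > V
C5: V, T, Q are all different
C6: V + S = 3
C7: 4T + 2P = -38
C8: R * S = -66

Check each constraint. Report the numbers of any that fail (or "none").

C1: P = 11, Q = 13; distinct  yes
C2: P = 11 lies in [7, 12]  yes
C3: 2Q + 2T = 2(13) + 2(-15) = -4, not -1  no
C4: R = -6, V = -8; -6 > -8  yes
C5: values -8, -15, 13 are pairwise distinct  yes
C6: V + S = -8 + 11 = 3  yes
C7: 4T + 2P = 4(-15) + 2(11) = -38  yes
C8: R * S = -6 * 11 = -66  yes

Constraint 3 does not hold.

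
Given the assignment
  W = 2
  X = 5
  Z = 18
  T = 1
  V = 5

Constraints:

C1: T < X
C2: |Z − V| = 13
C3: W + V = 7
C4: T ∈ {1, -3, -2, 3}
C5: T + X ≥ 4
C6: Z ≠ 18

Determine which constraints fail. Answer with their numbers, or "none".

C1: T = 1, X = 5; 1 < 5 — OK.
C2: |18 − 5| = 13 — OK.
C3: W + V = 2 + 5 = 7 — OK.
C4: T = 1 is in {1, -3, -2, 3} — OK.
C5: T + X = 1 + 5 = 6; 6 ≥ 4 — OK.
C6: Z = 18, but 18 is required to differ — violated.

Constraint 6 does not hold.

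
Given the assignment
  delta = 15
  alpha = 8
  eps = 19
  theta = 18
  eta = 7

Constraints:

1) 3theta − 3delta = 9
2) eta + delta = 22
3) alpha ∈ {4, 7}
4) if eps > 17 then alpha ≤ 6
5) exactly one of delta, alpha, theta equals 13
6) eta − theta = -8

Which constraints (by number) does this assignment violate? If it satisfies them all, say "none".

1) 3theta − 3delta = 3(18) − 3(15) = 9  OK
2) eta + delta = 7 + 15 = 22  OK
3) alpha = 8 is not in {4, 7}  FAIL
4) eps = 19 > 17, so we need alpha ≤ 6; but alpha = 8 > 6  FAIL
5) delta=15, alpha=8, theta=18; 0 of them equal 13, not exactly one  FAIL
6) eta − theta = 7 − 18 = -11, not -8  FAIL

Violated: 3, 4, 5, and 6.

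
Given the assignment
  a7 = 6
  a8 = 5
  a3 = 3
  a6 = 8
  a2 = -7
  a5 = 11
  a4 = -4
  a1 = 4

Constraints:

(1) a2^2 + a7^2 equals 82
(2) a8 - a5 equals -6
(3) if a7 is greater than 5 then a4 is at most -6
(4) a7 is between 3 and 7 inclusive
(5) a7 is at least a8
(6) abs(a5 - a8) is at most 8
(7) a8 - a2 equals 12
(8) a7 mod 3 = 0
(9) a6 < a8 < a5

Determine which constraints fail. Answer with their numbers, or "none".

Violated: 1, 3, 9.

(1) a2^2 + a7^2 = (-7)^2 + 6^2 = 49 + 36 = 85, not 82 — violated.
(2) a8 - a5 = 5 - 11 = -6 — OK.
(3) a7 = 6 > 5, so we need a4 ≤ -6; but a4 = -4 > -6 — violated.
(4) a7 = 6 lies in [3, 7] — OK.
(5) a7 = 6, a8 = 5; 6 ≥ 5 — OK.
(6) abs(11 - 5) = 6; 6 ≤ 8 — OK.
(7) a8 - a2 = 5 - (-7) = 12 — OK.
(8) 6 mod 3 = 0 — OK.
(9) values 8, 5, 11; a6 = 8 is not < a8 = 5 — violated.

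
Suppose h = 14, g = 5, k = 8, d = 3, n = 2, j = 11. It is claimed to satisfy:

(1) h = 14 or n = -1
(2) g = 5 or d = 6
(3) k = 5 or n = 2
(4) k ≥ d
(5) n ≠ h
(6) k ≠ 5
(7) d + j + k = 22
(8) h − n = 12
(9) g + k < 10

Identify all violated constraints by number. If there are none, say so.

(1) h = 14 = 14 (first disjunct) — holds.
(2) g = 5 = 5 (first disjunct) — holds.
(3) k = 8 ≠ 5, but n = 2 = 2 (second disjunct) — holds.
(4) k = 8, d = 3; 8 ≥ 3 — holds.
(5) n = 2, h = 14; distinct — holds.
(6) k = 8, and 8 ≠ 5 — holds.
(7) d + j + k = 3 + 11 + 8 = 22 — holds.
(8) h − n = 14 − 2 = 12 — holds.
(9) g + k = 5 + 8 = 13; 13 ≥ 10, bound 10 not met — fails.

Constraint 9 does not hold.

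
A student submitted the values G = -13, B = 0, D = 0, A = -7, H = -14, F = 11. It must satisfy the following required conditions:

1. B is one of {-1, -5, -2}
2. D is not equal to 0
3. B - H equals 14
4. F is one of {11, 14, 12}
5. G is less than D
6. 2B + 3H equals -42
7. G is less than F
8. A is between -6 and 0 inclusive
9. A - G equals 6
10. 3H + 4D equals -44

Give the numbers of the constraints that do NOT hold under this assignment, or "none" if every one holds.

1. B = 0 is not in {-1, -5, -2}  ✗
2. D = 0, but 0 is required to differ  ✗
3. B - H = 0 - (-14) = 14  ✓
4. F = 11 is in {11, 14, 12}  ✓
5. G = -13, D = 0; -13 < 0  ✓
6. 2B + 3H = 2(0) + 3(-14) = -42  ✓
7. G = -13, F = 11; -13 < 11  ✓
8. A = -7 is outside [-6, 0]  ✗
9. A - G = -7 - (-13) = 6  ✓
10. 3H + 4D = 3(-14) + 4(0) = -42, not -44  ✗

Constraints 1, 2, 8, and 10 do not hold.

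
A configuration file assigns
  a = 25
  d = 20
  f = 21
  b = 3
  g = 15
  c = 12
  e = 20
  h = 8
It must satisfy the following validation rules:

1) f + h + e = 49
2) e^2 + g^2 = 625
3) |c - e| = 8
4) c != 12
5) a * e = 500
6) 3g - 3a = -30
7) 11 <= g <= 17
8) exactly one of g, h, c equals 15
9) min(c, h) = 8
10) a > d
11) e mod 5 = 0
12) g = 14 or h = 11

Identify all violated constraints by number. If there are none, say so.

1) f + h + e = 21 + 8 + 20 = 49 — satisfied.
2) e^2 + g^2 = 20^2 + 15^2 = 400 + 225 = 625 — satisfied.
3) |12 - 20| = 8 — satisfied.
4) c = 12, but 12 is required to differ — violated.
5) a * e = 25 * 20 = 500 — satisfied.
6) 3g - 3a = 3(15) - 3(25) = -30 — satisfied.
7) g = 15 lies in [11, 17] — satisfied.
8) g=15, h=8, c=12; 1 of them equals 15 — satisfied.
9) min(12, 8) = 8 — satisfied.
10) a = 25, d = 20; 25 > 20 — satisfied.
11) 20 mod 5 = 0 — satisfied.
12) g = 15 ≠ 14 and h = 8 ≠ 11; both disjuncts false — violated.

Violated: 4 and 12.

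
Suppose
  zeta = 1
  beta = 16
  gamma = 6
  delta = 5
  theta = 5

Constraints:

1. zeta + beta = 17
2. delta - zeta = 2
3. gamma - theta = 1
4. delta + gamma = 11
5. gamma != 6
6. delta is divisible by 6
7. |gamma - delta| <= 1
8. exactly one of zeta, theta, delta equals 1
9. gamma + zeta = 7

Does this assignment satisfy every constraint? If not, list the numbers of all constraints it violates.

1. zeta + beta = 1 + 16 = 17 — holds.
2. delta - zeta = 5 - 1 = 4, not 2 — fails.
3. gamma - theta = 6 - 5 = 1 — holds.
4. delta + gamma = 5 + 6 = 11 — holds.
5. gamma = 6, but 6 is required to differ — fails.
6. 5 = 6*0 + 5, so 6 does not divide 5 — fails.
7. |6 - 5| = 1; 1 ≤ 1 — holds.
8. zeta=1, theta=5, delta=5; 1 of them equals 1 — holds.
9. gamma + zeta = 6 + 1 = 7 — holds.

The assignment fails constraints 2, 5, 6.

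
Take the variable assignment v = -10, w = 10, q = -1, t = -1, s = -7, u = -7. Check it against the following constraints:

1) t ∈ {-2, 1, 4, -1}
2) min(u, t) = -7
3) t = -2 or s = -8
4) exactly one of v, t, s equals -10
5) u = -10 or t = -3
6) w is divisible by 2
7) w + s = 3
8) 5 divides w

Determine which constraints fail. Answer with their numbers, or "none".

Violated: 3 and 5.

1) t = -1 is in {-2, 1, 4, -1}  ✓
2) min(-7, -1) = -7  ✓
3) t = -1 ≠ -2 and s = -7 ≠ -8; both disjuncts false  ✗
4) v=-10, t=-1, s=-7; 1 of them equals -10  ✓
5) u = -7 ≠ -10 and t = -1 ≠ -3; both disjuncts false  ✗
6) 10 / 2 = 5, so 2 divides 10  ✓
7) w + s = 10 + (-7) = 3  ✓
8) 10 / 5 = 2, so 5 divides 10  ✓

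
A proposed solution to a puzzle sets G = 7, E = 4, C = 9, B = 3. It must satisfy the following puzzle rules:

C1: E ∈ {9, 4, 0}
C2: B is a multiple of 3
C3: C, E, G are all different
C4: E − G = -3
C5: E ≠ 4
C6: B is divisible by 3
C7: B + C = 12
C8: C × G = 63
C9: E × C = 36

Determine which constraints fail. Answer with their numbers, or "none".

The assignment fails constraint 5.

C1: E = 4 is in {9, 4, 0} — OK.
C2: 3 / 3 = 1, so 3 divides 3 — OK.
C3: values 9, 4, 7 are pairwise distinct — OK.
C4: E − G = 4 − 7 = -3 — OK.
C5: E = 4, but 4 is required to differ — violated.
C6: 3 / 3 = 1, so 3 divides 3 — OK.
C7: B + C = 3 + 9 = 12 — OK.
C8: C × G = 9 × 7 = 63 — OK.
C9: E × C = 4 × 9 = 36 — OK.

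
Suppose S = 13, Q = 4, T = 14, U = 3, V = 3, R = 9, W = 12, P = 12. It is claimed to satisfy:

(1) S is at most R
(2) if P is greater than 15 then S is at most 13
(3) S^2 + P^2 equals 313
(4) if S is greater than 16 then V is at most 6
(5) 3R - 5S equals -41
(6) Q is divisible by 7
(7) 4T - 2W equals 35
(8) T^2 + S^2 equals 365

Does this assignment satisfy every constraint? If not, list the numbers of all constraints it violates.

(1) S = 13, R = 9; 13 > 9 (want ≤) — violated.
(2) P = 12, not > 15; antecedent false, conditional vacuously true — satisfied.
(3) S^2 + P^2 = 13^2 + 12^2 = 169 + 144 = 313 — satisfied.
(4) S = 13, not > 16; antecedent false, conditional vacuously true — satisfied.
(5) 3R - 5S = 3(9) - 5(13) = -38, not -41 — violated.
(6) 4 = 7*0 + 4, so 7 does not divide 4 — violated.
(7) 4T - 2W = 4(14) - 2(12) = 32, not 35 — violated.
(8) T^2 + S^2 = 14^2 + 13^2 = 196 + 169 = 365 — satisfied.

Constraints 1, 5, 6, and 7 do not hold.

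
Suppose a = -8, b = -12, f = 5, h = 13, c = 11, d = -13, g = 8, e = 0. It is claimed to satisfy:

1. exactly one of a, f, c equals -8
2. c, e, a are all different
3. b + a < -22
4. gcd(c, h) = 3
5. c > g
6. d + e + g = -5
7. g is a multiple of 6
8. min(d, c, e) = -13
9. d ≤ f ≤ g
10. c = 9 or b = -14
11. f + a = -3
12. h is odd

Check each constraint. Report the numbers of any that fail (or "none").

1. a=-8, f=5, c=11; 1 of them equals -8  ✔
2. values 11, 0, -8 are pairwise distinct  ✔
3. b + a = -12 + (-8) = -20; -20 ≥ -22, bound -22 not met  ✘
4. gcd(11, 13) = 1, not 3  ✘
5. c = 11, g = 8; 11 > 8  ✔
6. d + e + g = -13 + 0 + 8 = -5  ✔
7. 8 = 6×1 + 2, so 6 does not divide 8  ✘
8. min(-13, 11, 0) = -13  ✔
9. values -13 ≤ 5 ≤ 8  ✔
10. c = 11 ≠ 9 and b = -12 ≠ -14; both disjuncts false  ✘
11. f + a = 5 + (-8) = -3  ✔
12. h = 13 is odd  ✔

Violated: 3, 4, 7, and 10.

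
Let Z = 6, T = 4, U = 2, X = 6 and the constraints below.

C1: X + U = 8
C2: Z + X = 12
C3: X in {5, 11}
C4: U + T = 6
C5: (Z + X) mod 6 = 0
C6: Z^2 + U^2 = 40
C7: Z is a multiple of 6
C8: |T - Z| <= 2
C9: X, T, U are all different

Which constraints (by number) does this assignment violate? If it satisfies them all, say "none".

Violated: 3.

C1: X + U = 6 + 2 = 8 — holds.
C2: Z + X = 6 + 6 = 12 — holds.
C3: X = 6 is not in {5, 11} — fails.
C4: U + T = 2 + 4 = 6 — holds.
C5: Z + X = 12; 12 mod 6 = 0 — holds.
C6: Z^2 + U^2 = 6^2 + 2^2 = 36 + 4 = 40 — holds.
C7: 6 / 6 = 1, so 6 divides 6 — holds.
C8: |4 - 6| = 2; 2 ≤ 2 — holds.
C9: values 6, 4, 2 are pairwise distinct — holds.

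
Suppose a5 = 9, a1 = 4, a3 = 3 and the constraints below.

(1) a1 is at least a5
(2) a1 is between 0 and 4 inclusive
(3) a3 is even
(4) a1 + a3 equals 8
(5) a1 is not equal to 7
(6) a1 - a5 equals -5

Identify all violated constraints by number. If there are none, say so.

(1) a1 = 4, a5 = 9; 4 < 9 (want ≥) — does not hold.
(2) a1 = 4 lies in [0, 4] — holds.
(3) a3 = 3 is odd — does not hold.
(4) a1 + a3 = 4 + 3 = 7, not 8 — does not hold.
(5) a1 = 4, and 4 ≠ 7 — holds.
(6) a1 - a5 = 4 - 9 = -5 — holds.

Constraints 1, 3, and 4 are violated.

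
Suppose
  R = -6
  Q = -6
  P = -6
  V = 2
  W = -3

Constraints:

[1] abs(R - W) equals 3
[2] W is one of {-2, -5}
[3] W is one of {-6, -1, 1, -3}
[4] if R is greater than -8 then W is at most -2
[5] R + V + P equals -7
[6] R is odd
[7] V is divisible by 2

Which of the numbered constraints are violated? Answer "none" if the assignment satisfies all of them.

[1] abs(-6 - (-3)) = 3 — satisfied.
[2] W = -3 is not in {-2, -5} — violated.
[3] W = -3 is in {-6, -1, 1, -3} — satisfied.
[4] R = -6 > -8, so we need W ≤ -2; W = -3 ≤ -2 — satisfied.
[5] R + V + P = -6 + 2 + (-6) = -10, not -7 — violated.
[6] R = -6 is even — violated.
[7] 2 / 2 = 1, so 2 divides 2 — satisfied.

Constraints 2, 5, and 6 are violated.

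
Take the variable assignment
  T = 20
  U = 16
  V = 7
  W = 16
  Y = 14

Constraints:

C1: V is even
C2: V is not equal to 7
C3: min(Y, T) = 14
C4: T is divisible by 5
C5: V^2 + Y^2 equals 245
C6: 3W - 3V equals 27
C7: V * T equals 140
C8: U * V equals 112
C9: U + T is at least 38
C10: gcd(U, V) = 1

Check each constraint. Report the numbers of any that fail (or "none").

C1: V = 7 is odd — violated.
C2: V = 7, but 7 is required to differ — violated.
C3: min(14, 20) = 14 — satisfied.
C4: 20 / 5 = 4, so 5 divides 20 — satisfied.
C5: V^2 + Y^2 = 7^2 + 14^2 = 49 + 196 = 245 — satisfied.
C6: 3W - 3V = 3(16) - 3(7) = 27 — satisfied.
C7: V * T = 7 * 20 = 140 — satisfied.
C8: U * V = 16 * 7 = 112 — satisfied.
C9: U + T = 16 + 20 = 36; 36 < 38, bound 38 not met — violated.
C10: gcd(16, 7) = 1 — satisfied.

The assignment fails constraints 1, 2, 9.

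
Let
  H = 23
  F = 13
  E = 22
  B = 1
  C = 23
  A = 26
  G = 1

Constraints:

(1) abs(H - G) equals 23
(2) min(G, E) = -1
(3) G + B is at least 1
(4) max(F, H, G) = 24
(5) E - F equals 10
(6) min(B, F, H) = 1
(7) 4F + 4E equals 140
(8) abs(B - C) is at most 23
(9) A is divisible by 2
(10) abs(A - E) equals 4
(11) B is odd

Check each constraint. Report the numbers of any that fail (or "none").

(1) abs(23 - 1) = 22, not 23  ✗
(2) min(1, 22) = 1, not -1  ✗
(3) G + B = 1 + 1 = 2; 2 ≥ 1  ✓
(4) max(13, 23, 1) = 23, not 24  ✗
(5) E - F = 22 - 13 = 9, not 10  ✗
(6) min(1, 13, 23) = 1  ✓
(7) 4F + 4E = 4(13) + 4(22) = 140  ✓
(8) abs(1 - 23) = 22; 22 ≤ 23  ✓
(9) 26 / 2 = 13, so 2 divides 26  ✓
(10) abs(26 - 22) = 4  ✓
(11) B = 1 is odd  ✓

Violated: 1, 2, 4, and 5.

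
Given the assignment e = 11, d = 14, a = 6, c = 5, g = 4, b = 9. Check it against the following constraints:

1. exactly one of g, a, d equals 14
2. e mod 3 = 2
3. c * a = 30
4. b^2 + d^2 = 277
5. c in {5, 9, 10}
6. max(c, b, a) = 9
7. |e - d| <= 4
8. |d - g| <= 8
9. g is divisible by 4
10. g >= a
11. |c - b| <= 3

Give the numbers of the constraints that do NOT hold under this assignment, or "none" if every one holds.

1. g=4, a=6, d=14; 1 of them equals 14 — holds.
2. 11 mod 3 = 2 — holds.
3. c * a = 5 * 6 = 30 — holds.
4. b^2 + d^2 = 9^2 + 14^2 = 81 + 196 = 277 — holds.
5. c = 5 is in {5, 9, 10} — holds.
6. max(5, 9, 6) = 9 — holds.
7. |11 - 14| = 3; 3 ≤ 4 — holds.
8. |14 - 4| = 10; 10 > 8, exceeds bound 8 — does not hold.
9. 4 / 4 = 1, so 4 divides 4 — holds.
10. g = 4, a = 6; 4 < 6 (want ≥) — does not hold.
11. |5 - 9| = 4; 4 > 3, exceeds bound 3 — does not hold.

The assignment fails constraints 8, 10, 11.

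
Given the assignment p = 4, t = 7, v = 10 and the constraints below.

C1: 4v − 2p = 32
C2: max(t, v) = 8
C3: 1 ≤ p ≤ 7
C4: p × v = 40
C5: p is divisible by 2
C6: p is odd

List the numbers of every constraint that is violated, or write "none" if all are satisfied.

Violated: 2 and 6.

C1: 4v − 2p = 4(10) − 2(4) = 32  yes
C2: max(7, 10) = 10, not 8  no
C3: p = 4 lies in [1, 7]  yes
C4: p × v = 4 × 10 = 40  yes
C5: 4 / 2 = 2, so 2 divides 4  yes
C6: p = 4 is even  no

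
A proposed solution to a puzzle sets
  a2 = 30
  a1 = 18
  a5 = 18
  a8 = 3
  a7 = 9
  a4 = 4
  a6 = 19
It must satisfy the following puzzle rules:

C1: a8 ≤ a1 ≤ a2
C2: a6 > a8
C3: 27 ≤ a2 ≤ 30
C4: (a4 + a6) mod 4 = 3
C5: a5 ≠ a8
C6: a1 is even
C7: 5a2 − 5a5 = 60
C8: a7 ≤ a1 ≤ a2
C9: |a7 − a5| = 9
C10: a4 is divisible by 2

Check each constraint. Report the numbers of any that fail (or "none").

The assignment satisfies every constraint.

C1: values 3 ≤ 18 ≤ 30  yes
C2: a6 = 19, a8 = 3; 19 > 3  yes
C3: a2 = 30 lies in [27, 30]  yes
C4: a4 + a6 = 23; 23 mod 4 = 3  yes
C5: a5 = 18, a8 = 3; distinct  yes
C6: a1 = 18 is even  yes
C7: 5a2 − 5a5 = 5(30) − 5(18) = 60  yes
C8: values 9 ≤ 18 ≤ 30  yes
C9: |9 − 18| = 9  yes
C10: 4 / 2 = 2, so 2 divides 4  yes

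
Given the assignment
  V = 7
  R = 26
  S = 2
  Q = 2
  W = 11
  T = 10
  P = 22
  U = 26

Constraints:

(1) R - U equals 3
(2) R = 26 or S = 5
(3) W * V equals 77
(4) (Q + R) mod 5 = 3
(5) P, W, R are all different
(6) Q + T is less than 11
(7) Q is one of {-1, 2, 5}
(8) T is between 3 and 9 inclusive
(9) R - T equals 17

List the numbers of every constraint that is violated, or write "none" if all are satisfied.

Constraints 1, 6, 8, 9 are violated.

(1) R - U = 26 - 26 = 0, not 3 — fails.
(2) R = 26 = 26 (first disjunct) — holds.
(3) W * V = 11 * 7 = 77 — holds.
(4) Q + R = 28; 28 mod 5 = 3 — holds.
(5) values 22, 11, 26 are pairwise distinct — holds.
(6) Q + T = 2 + 10 = 12; 12 ≥ 11, bound 11 not met — fails.
(7) Q = 2 is in {-1, 2, 5} — holds.
(8) T = 10 is outside [3, 9] — fails.
(9) R - T = 26 - 10 = 16, not 17 — fails.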